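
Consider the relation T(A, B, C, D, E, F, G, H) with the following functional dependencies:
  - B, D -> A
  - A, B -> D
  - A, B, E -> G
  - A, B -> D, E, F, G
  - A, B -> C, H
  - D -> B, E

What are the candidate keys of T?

{D}⁺ = {A, B, C, D, E, F, G, H}, which is every attribute, so {D} is a candidate key.
{A, B}⁺ = {A, B, C, D, E, F, G, H}, which is every attribute, so {A, B} is a candidate key.
Any other superkey properly contains one of these, so there are no further candidate keys.

{A, B}, {D}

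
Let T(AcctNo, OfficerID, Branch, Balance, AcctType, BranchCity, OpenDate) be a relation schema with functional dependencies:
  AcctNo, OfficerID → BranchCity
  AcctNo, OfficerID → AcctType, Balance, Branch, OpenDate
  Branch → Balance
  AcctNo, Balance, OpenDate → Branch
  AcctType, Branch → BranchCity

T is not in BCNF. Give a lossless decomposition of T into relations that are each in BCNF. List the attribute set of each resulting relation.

Candidate key of the original relation: {AcctNo, OfficerID}.
{AcctNo, AcctType, Balance, Branch, BranchCity, OfficerID, OpenDate}: {Branch} determines {Balance, Branch} here but is not a superkey — split on Branch → Balance, giving {Balance, Branch} and {AcctNo, AcctType, Branch, BranchCity, OfficerID, OpenDate}.
{Balance, Branch} has no BCNF violation.
{AcctNo, AcctType, Branch, BranchCity, OfficerID, OpenDate}: {AcctType, Branch} determines {AcctType, Branch, BranchCity} here but is not a superkey — split on AcctType, Branch → BranchCity, giving {AcctType, Branch, BranchCity} and {AcctNo, AcctType, Branch, OfficerID, OpenDate}.
{AcctType, Branch, BranchCity} has no BCNF violation.
{AcctNo, AcctType, Branch, OfficerID, OpenDate} has no BCNF violation.

{AcctNo, AcctType, Branch, OfficerID, OpenDate}; {AcctType, Branch, BranchCity}; {Balance, Branch}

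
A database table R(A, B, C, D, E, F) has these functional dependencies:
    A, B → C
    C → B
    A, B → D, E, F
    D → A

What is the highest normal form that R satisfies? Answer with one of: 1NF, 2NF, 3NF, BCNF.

3NF

Candidate keys: {A, B}, {A, C}, {B, D}, {C, D}. Prime attributes: {A, B, C, D}.
For C → B we have {C}⁺ = {B, C}; {C} is not a superkey, so BCNF fails.
Since {B} ⊆ prime attributes and every other non-superkey FD also has a prime right side, the schema is in 3NF.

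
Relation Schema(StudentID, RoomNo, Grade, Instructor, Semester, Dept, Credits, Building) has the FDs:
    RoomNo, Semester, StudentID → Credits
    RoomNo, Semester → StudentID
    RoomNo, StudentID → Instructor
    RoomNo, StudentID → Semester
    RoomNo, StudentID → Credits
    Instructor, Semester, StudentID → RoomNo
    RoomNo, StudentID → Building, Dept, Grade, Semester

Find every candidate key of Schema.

{RoomNo, Semester}⁺ = {Building, Credits, Dept, Grade, Instructor, RoomNo, Semester, StudentID} — all of the relation — so {RoomNo, Semester} is a candidate key.
{RoomNo, StudentID}⁺ = {Building, Credits, Dept, Grade, Instructor, RoomNo, Semester, StudentID} — all of the relation — so {RoomNo, StudentID} is a candidate key.
{Instructor, Semester, StudentID}⁺ = {Building, Credits, Dept, Grade, Instructor, RoomNo, Semester, StudentID} — all of the relation — so {Instructor, Semester, StudentID} is a candidate key.
No proper subset of any of these is a key, and no other minimal superkey exists.

{Instructor, Semester, StudentID}, {RoomNo, Semester}, {RoomNo, StudentID}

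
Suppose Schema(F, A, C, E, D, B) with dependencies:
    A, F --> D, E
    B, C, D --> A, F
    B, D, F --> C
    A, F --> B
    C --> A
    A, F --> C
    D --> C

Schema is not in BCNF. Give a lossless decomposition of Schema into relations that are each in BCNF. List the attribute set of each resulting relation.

Candidate keys of the original relation: {A, F}, {B, D}, {C, F}, {D, F}.
{A, B, C, D, E, F}: {C} determines {A, C} here but is not a superkey — split on C --> A, giving {A, C} and {B, C, D, E, F}.
{A, C} is in BCNF.
{B, C, D, E, F}: {D} determines {C, D} here but is not a superkey — split on D --> C, giving {C, D} and {B, D, E, F}.
{C, D} is in BCNF.
{B, D, E, F} is in BCNF.

{A, C}; {B, D, E, F}; {C, D}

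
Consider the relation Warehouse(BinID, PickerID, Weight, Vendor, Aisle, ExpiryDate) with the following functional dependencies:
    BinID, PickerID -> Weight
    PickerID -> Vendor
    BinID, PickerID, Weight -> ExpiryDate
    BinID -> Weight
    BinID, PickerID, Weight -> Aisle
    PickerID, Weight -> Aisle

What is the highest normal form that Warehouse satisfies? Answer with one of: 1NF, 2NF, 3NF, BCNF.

Candidate key: {BinID, PickerID}. Prime attributes: {BinID, PickerID}.
PickerID -> Vendor: {PickerID}⁺ = {PickerID, Vendor}, which is not all of the attributes, so the left side is not a superkey — BCNF is violated.
PickerID -> Vendor has non-prime {Vendor} on the right and a non-superkey on the left, so 3NF fails.
Since {BinID} ⊂ {BinID, PickerID} and {BinID}⁺ ⊇ {Weight} with {Weight} non-prime, there is a partial dependency; 2NF fails.

1NF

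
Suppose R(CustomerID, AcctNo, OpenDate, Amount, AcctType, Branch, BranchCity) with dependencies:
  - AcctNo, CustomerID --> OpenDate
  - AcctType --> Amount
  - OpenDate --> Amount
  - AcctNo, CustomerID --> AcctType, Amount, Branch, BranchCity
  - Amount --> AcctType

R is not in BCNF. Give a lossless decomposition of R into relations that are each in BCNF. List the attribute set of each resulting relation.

{AcctNo, Branch, BranchCity, CustomerID, OpenDate}; {AcctType, Amount}; {AcctType, OpenDate}

Candidate key of the original relation: {AcctNo, CustomerID}.
{AcctNo, AcctType, Amount, Branch, BranchCity, CustomerID, OpenDate}: {AcctType} determines {AcctType, Amount} here but is not a superkey — split on AcctType --> Amount, giving {AcctType, Amount} and {AcctNo, AcctType, Branch, BranchCity, CustomerID, OpenDate}.
{AcctType, Amount} is in BCNF.
{AcctNo, AcctType, Branch, BranchCity, CustomerID, OpenDate}: {OpenDate} determines {AcctType, OpenDate} here but is not a superkey — split on OpenDate --> AcctType, giving {AcctType, OpenDate} and {AcctNo, Branch, BranchCity, CustomerID, OpenDate}.
{AcctType, OpenDate} is in BCNF.
{AcctNo, Branch, BranchCity, CustomerID, OpenDate} is in BCNF.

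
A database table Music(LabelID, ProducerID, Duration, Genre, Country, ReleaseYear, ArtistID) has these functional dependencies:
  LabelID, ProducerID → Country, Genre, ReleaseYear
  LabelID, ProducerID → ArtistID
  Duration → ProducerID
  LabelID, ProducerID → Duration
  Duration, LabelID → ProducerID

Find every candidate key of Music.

{Duration, LabelID}, {LabelID, ProducerID}

No FD produces {LabelID}, so it must be in every candidate key.
{Duration, LabelID}⁺ = {ArtistID, Country, Duration, Genre, LabelID, ProducerID, ReleaseYear} — all of the relation — so {Duration, LabelID} is a candidate key.
{LabelID, ProducerID}⁺ = {ArtistID, Country, Duration, Genre, LabelID, ProducerID, ReleaseYear} — all of the relation — so {LabelID, ProducerID} is a candidate key.
Any other superkey properly contains one of these, so there are no further candidate keys.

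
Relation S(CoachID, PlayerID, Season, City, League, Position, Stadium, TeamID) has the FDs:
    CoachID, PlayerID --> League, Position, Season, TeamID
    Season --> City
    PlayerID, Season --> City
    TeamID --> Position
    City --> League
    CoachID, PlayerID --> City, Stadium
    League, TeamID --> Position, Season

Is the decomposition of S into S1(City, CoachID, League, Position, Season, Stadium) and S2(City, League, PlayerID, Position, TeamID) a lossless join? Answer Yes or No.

No

S1 ∩ S2 = {City, League, Position}; its closure under F is {City, League, Position}.
The closure covers neither S1 nor S2 entirely; the join is not lossless.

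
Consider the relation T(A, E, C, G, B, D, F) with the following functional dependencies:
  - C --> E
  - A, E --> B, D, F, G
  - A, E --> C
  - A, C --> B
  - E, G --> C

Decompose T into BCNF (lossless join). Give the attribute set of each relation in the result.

Candidate keys of the original relation: {A, C}, {A, E}.
{A, B, C, D, E, F, G}: {C} determines {C, E} here but is not a superkey — split on C --> E, giving {C, E} and {A, B, C, D, F, G}.
{C, E}: every determinant is a superkey — BCNF.
{A, B, C, D, F, G}: every determinant is a superkey — BCNF.

{A, B, C, D, F, G}; {C, E}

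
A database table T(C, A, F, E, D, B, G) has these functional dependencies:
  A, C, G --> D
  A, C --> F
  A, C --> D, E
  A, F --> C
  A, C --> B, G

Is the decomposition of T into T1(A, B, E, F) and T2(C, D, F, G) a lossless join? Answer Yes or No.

No

T1 ∩ T2 = {F}; its closure under F is {F}.
The closure covers neither T1 nor T2 entirely; the join is not lossless.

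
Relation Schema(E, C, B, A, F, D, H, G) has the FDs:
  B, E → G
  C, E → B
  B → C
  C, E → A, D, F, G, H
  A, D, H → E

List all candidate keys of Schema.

Closure of {B, E} is {A, B, C, D, E, F, G, H}, the whole schema; {B, E} is a candidate key.
Closure of {C, E} is {A, B, C, D, E, F, G, H}, the whole schema; {C, E} is a candidate key.
Closure of {A, B, D, H} is {A, B, C, D, E, F, G, H}, the whole schema; {A, B, D, H} is a candidate key.
Closure of {A, C, D, H} is {A, B, C, D, E, F, G, H}, the whole schema; {A, C, D, H} is a candidate key.
These are minimal and exhaustive — every other superkey contains one of them.

{A, B, D, H}, {A, C, D, H}, {B, E}, {C, E}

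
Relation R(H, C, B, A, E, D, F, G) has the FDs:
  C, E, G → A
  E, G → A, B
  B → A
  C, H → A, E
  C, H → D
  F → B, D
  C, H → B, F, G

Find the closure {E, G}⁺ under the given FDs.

{A, B, E, G}

Start with {E, G}.
E, G → A, B applies; add {A, B} → now {A, B, E, G}.
No further FD applies.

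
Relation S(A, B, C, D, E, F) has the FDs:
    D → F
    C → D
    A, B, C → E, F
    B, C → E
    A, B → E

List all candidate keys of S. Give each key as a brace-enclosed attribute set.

{A, B, C}

Attributes never on any right-hand side: {A, B, C} — every candidate key must contain all of them.
Closure of {A, B, C} is {A, B, C, D, E, F}, the whole schema; {A, B, C} is a candidate key.
No other minimal set has full closure, so this is the only candidate key.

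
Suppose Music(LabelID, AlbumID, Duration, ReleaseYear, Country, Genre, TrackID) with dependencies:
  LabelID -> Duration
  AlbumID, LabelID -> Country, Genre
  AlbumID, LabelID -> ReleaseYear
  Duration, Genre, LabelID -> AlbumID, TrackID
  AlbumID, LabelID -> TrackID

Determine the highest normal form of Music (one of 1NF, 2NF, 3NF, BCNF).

Candidate keys: {AlbumID, LabelID}, {Genre, LabelID}. Prime attributes: {AlbumID, Genre, LabelID}.
For LabelID -> Duration we have {LabelID}⁺ = {Duration, LabelID}; {LabelID} is not a superkey, so BCNF fails.
Because {Duration} is non-prime and the left side of LabelID -> Duration is not a superkey, the relation is not in 3NF.
{LabelID} is a proper subset of the key {AlbumID, LabelID}, and {LabelID}⁺ contains the non-prime attribute {Duration} — a partial dependency, so 2NF is violated.

1NF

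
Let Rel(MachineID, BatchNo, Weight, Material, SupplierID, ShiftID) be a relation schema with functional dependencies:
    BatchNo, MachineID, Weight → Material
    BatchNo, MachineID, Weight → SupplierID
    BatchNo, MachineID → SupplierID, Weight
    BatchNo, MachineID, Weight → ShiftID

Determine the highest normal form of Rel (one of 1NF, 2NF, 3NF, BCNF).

Candidate key: {BatchNo, MachineID}. Prime attributes: {BatchNo, MachineID}.
Every FD has a superkey on the left, so the relation is in BCNF.

BCNF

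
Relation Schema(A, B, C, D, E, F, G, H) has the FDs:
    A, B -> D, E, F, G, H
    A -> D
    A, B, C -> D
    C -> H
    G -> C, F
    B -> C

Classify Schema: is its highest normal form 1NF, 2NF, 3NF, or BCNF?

Candidate key: {A, B}. Prime attributes: {A, B}.
For A -> D we have {A}⁺ = {A, D}; {A} is not a superkey, so BCNF fails.
A -> D has non-prime {D} on the right and a non-superkey on the left, so 3NF fails.
Since {A} ⊂ {A, B} and {A}⁺ ⊇ {D} with {D} non-prime, there is a partial dependency; 2NF fails.

1NF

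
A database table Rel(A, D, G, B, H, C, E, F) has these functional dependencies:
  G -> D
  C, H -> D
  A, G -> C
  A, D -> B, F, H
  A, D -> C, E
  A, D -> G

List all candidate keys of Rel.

{A, C, H}, {A, D}, {A, G}

No FD produces {A}, so it must be in every candidate key.
{A, D} is a candidate key since {A, D}⁺ = {A, B, C, D, E, F, G, H} covers every attribute.
{A, G} is a candidate key since {A, G}⁺ = {A, B, C, D, E, F, G, H} covers every attribute.
{A, C, H} is a candidate key since {A, C, H}⁺ = {A, B, C, D, E, F, G, H} covers every attribute.
No proper subset of any of these is a key, and no other minimal superkey exists.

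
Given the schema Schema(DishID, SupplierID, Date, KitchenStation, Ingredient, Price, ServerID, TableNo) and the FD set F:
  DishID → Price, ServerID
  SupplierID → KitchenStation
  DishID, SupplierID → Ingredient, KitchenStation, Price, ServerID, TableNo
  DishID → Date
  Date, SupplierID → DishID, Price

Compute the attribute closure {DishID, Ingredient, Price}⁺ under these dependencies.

{Date, DishID, Ingredient, Price, ServerID}

Start with {DishID, Ingredient, Price}.
DishID → Price, ServerID applies; add {ServerID} → now {DishID, Ingredient, Price, ServerID}.
DishID → Date applies; add {Date} → now {Date, DishID, Ingredient, Price, ServerID}.
No further FD applies.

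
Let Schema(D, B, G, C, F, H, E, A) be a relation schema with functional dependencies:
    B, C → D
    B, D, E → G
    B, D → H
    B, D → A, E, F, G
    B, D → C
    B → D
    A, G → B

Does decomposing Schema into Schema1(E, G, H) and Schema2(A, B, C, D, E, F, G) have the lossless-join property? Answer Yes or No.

No

The shared attributes are {E, G} and {E, G}⁺ = {E, G}.
Schema1 ⊄ {E, G} and Schema2 ⊄ {E, G}, so the split is lossy.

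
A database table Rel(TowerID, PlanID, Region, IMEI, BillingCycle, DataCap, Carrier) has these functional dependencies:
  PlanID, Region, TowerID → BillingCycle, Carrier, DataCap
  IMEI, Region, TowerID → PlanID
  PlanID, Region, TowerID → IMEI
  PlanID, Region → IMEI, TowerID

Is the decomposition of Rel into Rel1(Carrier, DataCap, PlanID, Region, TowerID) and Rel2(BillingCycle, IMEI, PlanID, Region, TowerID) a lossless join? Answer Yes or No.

Common attributes: {PlanID, Region, TowerID}; their closure is {BillingCycle, Carrier, DataCap, IMEI, PlanID, Region, TowerID}.
Rel1 is contained in that closure, so Rel1 ∩ Rel2 → Rel1 holds and the join is lossless.

Yes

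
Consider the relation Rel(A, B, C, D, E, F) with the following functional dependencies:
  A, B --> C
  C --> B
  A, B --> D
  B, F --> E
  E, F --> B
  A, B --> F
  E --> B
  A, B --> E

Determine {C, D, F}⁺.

{B, C, D, E, F}

Start with {C, D, F}.
C --> B applies; add {B} → now {B, C, D, F}.
B, F --> E applies; add {E} → now {B, C, D, E, F}.
No further FD applies.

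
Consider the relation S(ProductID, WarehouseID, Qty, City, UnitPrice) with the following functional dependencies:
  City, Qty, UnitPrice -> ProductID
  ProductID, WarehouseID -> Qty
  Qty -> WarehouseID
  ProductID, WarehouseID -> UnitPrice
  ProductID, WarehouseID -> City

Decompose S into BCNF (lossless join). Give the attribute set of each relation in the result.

{City, ProductID, Qty, UnitPrice}; {Qty, WarehouseID}

Candidate keys of the original relation: {City, Qty, UnitPrice}, {ProductID, Qty}, {ProductID, WarehouseID}.
Within {City, ProductID, Qty, UnitPrice, WarehouseID}: {Qty}⁺ ∩ {City, ProductID, Qty, UnitPrice, WarehouseID} = {Qty, WarehouseID}, not the whole set, so Qty -> WarehouseID violates BCNF; decompose into {Qty, WarehouseID} and {City, ProductID, Qty, UnitPrice}.
{Qty, WarehouseID} is in BCNF.
{City, ProductID, Qty, UnitPrice} is in BCNF.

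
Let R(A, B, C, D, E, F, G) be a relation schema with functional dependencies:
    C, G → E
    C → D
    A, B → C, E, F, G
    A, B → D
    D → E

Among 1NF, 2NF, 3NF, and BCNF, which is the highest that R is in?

2NF

Candidate key: {A, B}. Prime attributes: {A, B}.
C, G → E: {C, G}⁺ = {C, D, E, G}, which is not all of the attributes, so the left side is not a superkey — BCNF is violated.
C, G → E has non-prime {E} on the right and a non-superkey on the left, so 3NF fails.
No proper subset of a key has a non-prime attribute in its closure, so there is no partial dependency; 2NF holds.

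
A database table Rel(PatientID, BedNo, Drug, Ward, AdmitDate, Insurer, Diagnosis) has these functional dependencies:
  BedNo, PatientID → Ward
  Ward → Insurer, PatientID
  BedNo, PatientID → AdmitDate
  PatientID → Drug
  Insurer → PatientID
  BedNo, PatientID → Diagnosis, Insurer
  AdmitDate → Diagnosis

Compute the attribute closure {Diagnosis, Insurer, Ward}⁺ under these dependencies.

Start with {Diagnosis, Insurer, Ward}.
Ward → Insurer, PatientID applies; add {PatientID} → now {Diagnosis, Insurer, PatientID, Ward}.
PatientID → Drug applies; add {Drug} → now {Diagnosis, Drug, Insurer, PatientID, Ward}.
No further FD applies.

{Diagnosis, Drug, Insurer, PatientID, Ward}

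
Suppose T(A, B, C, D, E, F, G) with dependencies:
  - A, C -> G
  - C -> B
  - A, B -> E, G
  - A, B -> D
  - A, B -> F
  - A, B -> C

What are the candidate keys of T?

{A, B}, {A, C}

{A} never appears on the right of any FD, so every key must include it.
{A, B} is a candidate key since {A, B}⁺ = {A, B, C, D, E, F, G} covers every attribute.
{A, C} is a candidate key since {A, C}⁺ = {A, B, C, D, E, F, G} covers every attribute.
Any other superkey properly contains one of these, so there are no further candidate keys.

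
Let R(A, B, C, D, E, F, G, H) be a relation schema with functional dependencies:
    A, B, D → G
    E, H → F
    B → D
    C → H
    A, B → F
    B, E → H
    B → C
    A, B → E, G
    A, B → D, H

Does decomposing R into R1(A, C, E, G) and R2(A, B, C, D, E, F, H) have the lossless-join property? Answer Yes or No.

The shared attributes are {A, C, E} and {A, C, E}⁺ = {A, C, E, F, H}.
Neither R1 nor R2 is contained in that closure, so the decomposition is lossy.

No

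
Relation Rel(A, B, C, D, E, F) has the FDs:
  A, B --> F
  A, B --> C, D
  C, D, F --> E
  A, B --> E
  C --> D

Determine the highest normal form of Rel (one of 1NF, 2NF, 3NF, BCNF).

2NF

Candidate key: {A, B}. Prime attributes: {A, B}.
C, D, F --> E: {C, D, F}⁺ = {C, D, E, F}, which is not all of the attributes, so the left side is not a superkey — BCNF is violated.
C, D, F --> E determines the non-prime attribute {E} from a non-superkey — 3NF is violated.
No proper subset of a key has a non-prime attribute in its closure, so there is no partial dependency; 2NF holds.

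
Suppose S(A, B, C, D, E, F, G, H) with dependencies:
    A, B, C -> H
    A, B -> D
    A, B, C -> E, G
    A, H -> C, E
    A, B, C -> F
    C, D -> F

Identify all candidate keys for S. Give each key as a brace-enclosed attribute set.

{A, B, C}, {A, B, H}

Attributes never on any right-hand side: {A, B} — every candidate key must contain all of them.
{A, B, C}⁺ = {A, B, C, D, E, F, G, H} — all of the relation — so {A, B, C} is a candidate key.
{A, B, H}⁺ = {A, B, C, D, E, F, G, H} — all of the relation — so {A, B, H} is a candidate key.
Any other superkey properly contains one of these, so there are no further candidate keys.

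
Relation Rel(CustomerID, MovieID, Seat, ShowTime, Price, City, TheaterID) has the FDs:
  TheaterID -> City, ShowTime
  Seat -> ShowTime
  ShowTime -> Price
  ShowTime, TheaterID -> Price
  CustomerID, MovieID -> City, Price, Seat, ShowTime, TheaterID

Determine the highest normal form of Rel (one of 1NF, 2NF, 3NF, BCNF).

2NF

Candidate key: {CustomerID, MovieID}. Prime attributes: {CustomerID, MovieID}.
TheaterID -> City, ShowTime breaks BCNF: {TheaterID}⁺ = {City, Price, ShowTime, TheaterID}, so {TheaterID} is not a superkey.
TheaterID -> City, ShowTime determines the non-prime attributes {City, ShowTime} from a non-superkey — 3NF is violated.
No non-prime attribute depends on a proper subset of any candidate key, so 2NF holds.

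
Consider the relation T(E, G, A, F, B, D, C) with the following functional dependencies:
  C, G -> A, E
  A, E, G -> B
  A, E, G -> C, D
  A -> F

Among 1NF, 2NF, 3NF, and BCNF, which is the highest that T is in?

1NF

Candidate keys: {A, E, G}, {C, G}. Prime attributes: {A, C, E, G}.
A -> F breaks BCNF: {A}⁺ = {A, F}, so {A} is not a superkey.
Because {F} is non-prime and the left side of A -> F is not a superkey, the relation is not in 3NF.
{A} is a proper subset of the key {A, E, G}, and {A}⁺ contains the non-prime attribute {F} — a partial dependency, so 2NF is violated.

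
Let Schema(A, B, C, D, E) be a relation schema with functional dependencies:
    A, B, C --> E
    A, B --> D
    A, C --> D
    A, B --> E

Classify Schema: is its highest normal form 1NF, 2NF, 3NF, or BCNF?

Candidate key: {A, B, C}. Prime attributes: {A, B, C}.
A, B --> D: {A, B}⁺ = {A, B, D, E}, which is not all of the attributes, so the left side is not a superkey — BCNF is violated.
A, B --> D has non-prime {D} on the right and a non-superkey on the left, so 3NF fails.
The proper key subset {A, B} of {A, B, C} determines non-prime {D, E}, so the relation is not even in 2NF.

1NF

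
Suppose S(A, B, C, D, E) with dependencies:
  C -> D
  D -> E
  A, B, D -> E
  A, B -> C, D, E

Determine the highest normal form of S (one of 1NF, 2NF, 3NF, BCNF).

2NF

Candidate key: {A, B}. Prime attributes: {A, B}.
C -> D: {C}⁺ = {C, D, E}, which is not all of the attributes, so the left side is not a superkey — BCNF is violated.
C -> D determines the non-prime attribute {D} from a non-superkey — 3NF is violated.
No proper subset of a key has a non-prime attribute in its closure, so there is no partial dependency; 2NF holds.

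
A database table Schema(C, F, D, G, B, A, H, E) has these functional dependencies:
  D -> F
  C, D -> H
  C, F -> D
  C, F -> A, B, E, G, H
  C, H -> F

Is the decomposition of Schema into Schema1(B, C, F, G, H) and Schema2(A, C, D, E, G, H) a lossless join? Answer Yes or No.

Schema1 ∩ Schema2 = {C, G, H}; its closure under F is {A, B, C, D, E, F, G, H}.
Since Schema1 ⊆ {A, B, C, D, E, F, G, H}, the intersection is a superkey of Schema1; the decomposition is lossless.

Yes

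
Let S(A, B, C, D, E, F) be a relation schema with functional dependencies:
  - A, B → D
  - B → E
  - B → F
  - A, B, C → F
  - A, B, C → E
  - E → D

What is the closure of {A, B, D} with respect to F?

Start with {A, B, D}.
B → E applies; add {E} → now {A, B, D, E}.
B → F applies; add {F} → now {A, B, D, E, F}.
No further FD applies.

{A, B, D, E, F}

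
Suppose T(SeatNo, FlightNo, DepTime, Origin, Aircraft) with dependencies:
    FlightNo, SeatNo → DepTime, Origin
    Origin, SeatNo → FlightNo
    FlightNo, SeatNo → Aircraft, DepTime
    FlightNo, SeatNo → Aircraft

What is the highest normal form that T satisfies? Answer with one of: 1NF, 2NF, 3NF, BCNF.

Candidate keys: {FlightNo, SeatNo}, {Origin, SeatNo}. Prime attributes: {FlightNo, Origin, SeatNo}.
The left-hand side of every FD is a superkey, so BCNF is satisfied.

BCNF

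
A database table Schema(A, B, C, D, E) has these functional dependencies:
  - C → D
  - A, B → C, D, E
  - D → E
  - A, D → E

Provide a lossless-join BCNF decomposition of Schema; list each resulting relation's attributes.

{A, B, C}; {C, D}; {D, E}

Candidate key of the original relation: {A, B}.
In {A, B, C, D, E}, {C} is not a superkey ({C}⁺ restricted to this set is {C, D, E}), so split on C → D, E into {C, D, E} and {A, B, C}.
In {C, D, E}, {D} is not a superkey ({D}⁺ restricted to this set is {D, E}), so split on D → E into {D, E} and {C, D}.
{D, E} has no BCNF violation.
{C, D} has no BCNF violation.
{A, B, C} has no BCNF violation.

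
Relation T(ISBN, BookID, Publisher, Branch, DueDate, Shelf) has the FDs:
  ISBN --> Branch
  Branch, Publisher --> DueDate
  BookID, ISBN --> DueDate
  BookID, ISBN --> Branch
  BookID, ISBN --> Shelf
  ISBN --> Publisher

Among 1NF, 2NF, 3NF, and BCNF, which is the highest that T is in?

1NF

Candidate key: {BookID, ISBN}. Prime attributes: {BookID, ISBN}.
ISBN --> Branch: {ISBN}⁺ = {Branch, DueDate, ISBN, Publisher}, which is not all of the attributes, so the left side is not a superkey — BCNF is violated.
ISBN --> Branch has non-prime {Branch} on the right and a non-superkey on the left, so 3NF fails.
The proper key subset {ISBN} of {BookID, ISBN} determines non-prime {Branch, DueDate, Publisher}, so the relation is not even in 2NF.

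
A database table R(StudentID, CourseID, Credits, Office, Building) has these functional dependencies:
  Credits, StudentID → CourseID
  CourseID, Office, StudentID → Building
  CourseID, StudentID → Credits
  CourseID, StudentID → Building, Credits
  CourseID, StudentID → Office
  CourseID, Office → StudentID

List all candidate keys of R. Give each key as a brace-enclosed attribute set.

{CourseID, Office}, {CourseID, StudentID}, {Credits, StudentID}

{CourseID, Office} is a candidate key since {CourseID, Office}⁺ = {Building, CourseID, Credits, Office, StudentID} covers every attribute.
{CourseID, StudentID} is a candidate key since {CourseID, StudentID}⁺ = {Building, CourseID, Credits, Office, StudentID} covers every attribute.
{Credits, StudentID} is a candidate key since {Credits, StudentID}⁺ = {Building, CourseID, Credits, Office, StudentID} covers every attribute.
No proper subset of any of these is a key, and no other minimal superkey exists.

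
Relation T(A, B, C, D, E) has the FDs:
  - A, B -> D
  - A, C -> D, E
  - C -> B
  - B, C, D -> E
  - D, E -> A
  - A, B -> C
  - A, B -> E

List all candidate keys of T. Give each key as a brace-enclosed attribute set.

{A, B}⁺ = {A, B, C, D, E}, which is every attribute, so {A, B} is a candidate key.
{A, C}⁺ = {A, B, C, D, E}, which is every attribute, so {A, C} is a candidate key.
{C, D}⁺ = {A, B, C, D, E}, which is every attribute, so {C, D} is a candidate key.
{B, D, E}⁺ = {A, B, C, D, E}, which is every attribute, so {B, D, E} is a candidate key.
These are minimal and exhaustive — every other superkey contains one of them.

{A, B}, {A, C}, {B, D, E}, {C, D}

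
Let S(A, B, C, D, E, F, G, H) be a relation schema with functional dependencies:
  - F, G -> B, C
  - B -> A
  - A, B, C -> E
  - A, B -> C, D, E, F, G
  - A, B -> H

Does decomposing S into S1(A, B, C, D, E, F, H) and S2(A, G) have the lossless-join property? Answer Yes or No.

No

Common attributes: {A}; their closure is {A}.
The closure covers neither S1 nor S2 entirely; the join is not lossless.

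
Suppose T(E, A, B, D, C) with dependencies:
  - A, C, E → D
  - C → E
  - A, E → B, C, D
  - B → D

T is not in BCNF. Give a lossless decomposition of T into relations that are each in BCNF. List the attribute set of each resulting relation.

Candidate keys of the original relation: {A, C}, {A, E}.
Within {A, B, C, D, E}: {C}⁺ ∩ {A, B, C, D, E} = {C, E}, not the whole set, so C → E violates BCNF; decompose into {C, E} and {A, B, C, D}.
{C, E}: every determinant is a superkey — BCNF.
Within {A, B, C, D}: {B}⁺ ∩ {A, B, C, D} = {B, D}, not the whole set, so B → D violates BCNF; decompose into {B, D} and {A, B, C}.
{B, D}: every determinant is a superkey — BCNF.
{A, B, C}: every determinant is a superkey — BCNF.

{A, B, C}; {B, D}; {C, E}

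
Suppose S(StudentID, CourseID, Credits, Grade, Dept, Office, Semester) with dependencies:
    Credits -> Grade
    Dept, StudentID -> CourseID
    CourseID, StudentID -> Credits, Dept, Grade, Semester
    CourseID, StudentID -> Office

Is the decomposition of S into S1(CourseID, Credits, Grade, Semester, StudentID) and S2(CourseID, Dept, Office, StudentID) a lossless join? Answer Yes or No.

Yes

The shared attributes are {CourseID, StudentID} and {CourseID, StudentID}⁺ = {CourseID, Credits, Dept, Grade, Office, Semester, StudentID}.
Since S1 ⊆ {CourseID, Credits, Dept, Grade, Office, Semester, StudentID}, the intersection is a superkey of S1; the decomposition is lossless.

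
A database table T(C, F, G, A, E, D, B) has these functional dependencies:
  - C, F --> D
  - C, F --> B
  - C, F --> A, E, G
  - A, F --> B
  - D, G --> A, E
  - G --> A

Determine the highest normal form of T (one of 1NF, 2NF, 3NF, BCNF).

Candidate key: {C, F}. Prime attributes: {C, F}.
A, F --> B: {A, F}⁺ = {A, B, F}, which is not all of the attributes, so the left side is not a superkey — BCNF is violated.
A, F --> B determines the non-prime attribute {B} from a non-superkey — 3NF is violated.
No non-prime attribute depends on a proper subset of any candidate key, so 2NF holds.

2NF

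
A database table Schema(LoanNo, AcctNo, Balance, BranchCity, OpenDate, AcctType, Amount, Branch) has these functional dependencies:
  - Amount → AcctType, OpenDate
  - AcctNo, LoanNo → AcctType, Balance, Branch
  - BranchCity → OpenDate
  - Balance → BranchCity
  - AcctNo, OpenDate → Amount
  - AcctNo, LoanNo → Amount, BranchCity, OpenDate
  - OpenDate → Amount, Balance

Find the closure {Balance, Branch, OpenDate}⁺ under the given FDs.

{AcctType, Amount, Balance, Branch, BranchCity, OpenDate}

Start with {Balance, Branch, OpenDate}.
Balance → BranchCity applies; add {BranchCity} → now {Balance, Branch, BranchCity, OpenDate}.
OpenDate → Amount, Balance applies; add {Amount} → now {Amount, Balance, Branch, BranchCity, OpenDate}.
Amount → AcctType, OpenDate applies; add {AcctType} → now {AcctType, Amount, Balance, Branch, BranchCity, OpenDate}.
No further FD applies.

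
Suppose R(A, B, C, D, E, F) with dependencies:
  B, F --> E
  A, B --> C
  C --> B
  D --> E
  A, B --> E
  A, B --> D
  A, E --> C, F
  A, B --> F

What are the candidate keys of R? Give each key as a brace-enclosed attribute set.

No FD produces {A}, so it must be in every candidate key.
{A, B} is a candidate key since {A, B}⁺ = {A, B, C, D, E, F} covers every attribute.
{A, C} is a candidate key since {A, C}⁺ = {A, B, C, D, E, F} covers every attribute.
{A, D} is a candidate key since {A, D}⁺ = {A, B, C, D, E, F} covers every attribute.
{A, E} is a candidate key since {A, E}⁺ = {A, B, C, D, E, F} covers every attribute.
No proper subset of any of these is a key, and no other minimal superkey exists.

{A, B}, {A, C}, {A, D}, {A, E}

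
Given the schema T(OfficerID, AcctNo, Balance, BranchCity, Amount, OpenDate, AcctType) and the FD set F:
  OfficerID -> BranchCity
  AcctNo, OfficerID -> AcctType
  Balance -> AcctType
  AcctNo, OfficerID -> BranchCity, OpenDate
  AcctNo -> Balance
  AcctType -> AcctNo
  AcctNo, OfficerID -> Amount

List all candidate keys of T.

{AcctNo, OfficerID}, {AcctType, OfficerID}, {Balance, OfficerID}

No FD produces {OfficerID}, so it must be in every candidate key.
Closure of {AcctNo, OfficerID} is {AcctNo, AcctType, Amount, Balance, BranchCity, OfficerID, OpenDate}, the whole schema; {AcctNo, OfficerID} is a candidate key.
Closure of {AcctType, OfficerID} is {AcctNo, AcctType, Amount, Balance, BranchCity, OfficerID, OpenDate}, the whole schema; {AcctType, OfficerID} is a candidate key.
Closure of {Balance, OfficerID} is {AcctNo, AcctType, Amount, Balance, BranchCity, OfficerID, OpenDate}, the whole schema; {Balance, OfficerID} is a candidate key.
No proper subset of any of these is a key, and no other minimal superkey exists.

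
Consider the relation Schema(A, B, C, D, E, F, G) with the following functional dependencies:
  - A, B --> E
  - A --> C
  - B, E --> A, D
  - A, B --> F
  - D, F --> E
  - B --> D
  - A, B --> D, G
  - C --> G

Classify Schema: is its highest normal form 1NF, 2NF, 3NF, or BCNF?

Candidate keys: {A, B}, {B, E}, {B, F}. Prime attributes: {A, B, E, F}.
A --> C: {A}⁺ = {A, C, G}, which is not all of the attributes, so the left side is not a superkey — BCNF is violated.
A --> C determines the non-prime attribute {C} from a non-superkey — 3NF is violated.
{A} is a proper subset of the key {A, B}, and {A}⁺ contains the non-prime attributes {C, G} — a partial dependency, so 2NF is violated.

1NF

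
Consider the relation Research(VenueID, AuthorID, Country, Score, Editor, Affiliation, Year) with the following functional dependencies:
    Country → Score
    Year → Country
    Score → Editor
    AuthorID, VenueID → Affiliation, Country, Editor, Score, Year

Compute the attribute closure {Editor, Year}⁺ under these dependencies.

{Country, Editor, Score, Year}

Start with {Editor, Year}.
Year → Country applies; add {Country} → now {Country, Editor, Year}.
Country → Score applies; add {Score} → now {Country, Editor, Score, Year}.
No further FD applies.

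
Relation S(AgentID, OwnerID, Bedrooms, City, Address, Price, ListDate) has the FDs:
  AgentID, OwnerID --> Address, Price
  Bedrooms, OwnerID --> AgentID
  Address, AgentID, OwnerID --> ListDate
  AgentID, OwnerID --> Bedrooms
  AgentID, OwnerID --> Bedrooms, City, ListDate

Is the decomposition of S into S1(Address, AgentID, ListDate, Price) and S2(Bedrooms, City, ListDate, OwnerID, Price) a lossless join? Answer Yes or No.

Common attributes: {ListDate, Price}; their closure is {ListDate, Price}.
S1 ⊄ {ListDate, Price} and S2 ⊄ {ListDate, Price}, so the split is lossy.

No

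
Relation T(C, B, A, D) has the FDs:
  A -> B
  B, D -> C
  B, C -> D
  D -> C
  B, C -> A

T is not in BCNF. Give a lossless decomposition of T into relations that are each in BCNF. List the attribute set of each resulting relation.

{A, B}; {A, D}; {C, D}

Candidate keys of the original relation: {A, C}, {A, D}, {B, C}, {B, D}.
In {A, B, C, D}, {A} is not a superkey ({A}⁺ restricted to this set is {A, B}), so split on A -> B into {A, B} and {A, C, D}.
{A, B} has no BCNF violation.
In {A, C, D}, {D} is not a superkey ({D}⁺ restricted to this set is {C, D}), so split on D -> C into {C, D} and {A, D}.
{C, D} has no BCNF violation.
{A, D} has no BCNF violation.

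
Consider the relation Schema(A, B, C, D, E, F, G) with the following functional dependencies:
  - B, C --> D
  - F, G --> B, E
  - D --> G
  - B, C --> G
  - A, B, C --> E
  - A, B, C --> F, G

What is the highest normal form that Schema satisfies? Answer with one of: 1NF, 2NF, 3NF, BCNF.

1NF

Candidate keys: {A, B, C}, {A, C, D, F}, {A, C, F, G}. Prime attributes: {A, B, C, D, F, G}.
For B, C --> D we have {B, C}⁺ = {B, C, D, G}; {B, C} is not a superkey, so BCNF fails.
Because {E} is non-prime and the left side of F, G --> B, E is not a superkey, the relation is not in 3NF.
{D, F} is a proper subset of the key {A, C, D, F}, and {D, F}⁺ contains the non-prime attribute {E} — a partial dependency, so 2NF is violated.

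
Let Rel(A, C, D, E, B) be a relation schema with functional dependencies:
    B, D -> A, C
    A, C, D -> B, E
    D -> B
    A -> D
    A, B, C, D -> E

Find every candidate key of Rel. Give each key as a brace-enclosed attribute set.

{A}⁺ = {A, B, C, D, E}, which is every attribute, so {A} is a candidate key.
{D}⁺ = {A, B, C, D, E}, which is every attribute, so {D} is a candidate key.
No proper subset of any of these is a key, and no other minimal superkey exists.

{A}, {D}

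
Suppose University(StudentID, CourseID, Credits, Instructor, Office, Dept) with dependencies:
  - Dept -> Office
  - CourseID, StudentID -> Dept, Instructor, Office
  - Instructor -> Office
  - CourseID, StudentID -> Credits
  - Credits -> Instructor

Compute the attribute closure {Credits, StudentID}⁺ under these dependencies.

Start with {Credits, StudentID}.
Credits -> Instructor applies; add {Instructor} → now {Credits, Instructor, StudentID}.
Instructor -> Office applies; add {Office} → now {Credits, Instructor, Office, StudentID}.
No further FD applies.

{Credits, Instructor, Office, StudentID}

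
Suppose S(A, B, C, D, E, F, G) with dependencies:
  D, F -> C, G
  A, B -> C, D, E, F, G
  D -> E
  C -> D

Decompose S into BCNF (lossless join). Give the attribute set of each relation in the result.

Candidate key of the original relation: {A, B}.
{A, B, C, D, E, F, G}: {D, F} determines {C, D, E, F, G} here but is not a superkey — split on D, F -> C, E, G, giving {C, D, E, F, G} and {A, B, D, F}.
{C, D, E, F, G}: {D} determines {D, E} here but is not a superkey — split on D -> E, giving {D, E} and {C, D, F, G}.
{D, E} is in BCNF.
{C, D, F, G}: {C} determines {C, D} here but is not a superkey — split on C -> D, giving {C, D} and {C, F, G}.
{C, D} is in BCNF.
{C, F, G} is in BCNF.
{A, B, D, F} is in BCNF.

{A, B, D, F}; {C, D}; {C, F, G}; {D, E}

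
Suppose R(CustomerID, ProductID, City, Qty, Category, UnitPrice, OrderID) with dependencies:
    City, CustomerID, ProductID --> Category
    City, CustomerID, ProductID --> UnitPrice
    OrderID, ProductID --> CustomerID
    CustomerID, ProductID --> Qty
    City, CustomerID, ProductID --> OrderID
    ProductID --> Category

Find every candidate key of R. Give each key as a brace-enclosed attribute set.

{City, CustomerID, ProductID}, {City, OrderID, ProductID}

No FD produces {City, ProductID}, so they must be in every candidate key.
{City, CustomerID, ProductID}⁺ = {Category, City, CustomerID, OrderID, ProductID, Qty, UnitPrice}, which is every attribute, so {City, CustomerID, ProductID} is a candidate key.
{City, OrderID, ProductID}⁺ = {Category, City, CustomerID, OrderID, ProductID, Qty, UnitPrice}, which is every attribute, so {City, OrderID, ProductID} is a candidate key.
No proper subset of any of these is a key, and no other minimal superkey exists.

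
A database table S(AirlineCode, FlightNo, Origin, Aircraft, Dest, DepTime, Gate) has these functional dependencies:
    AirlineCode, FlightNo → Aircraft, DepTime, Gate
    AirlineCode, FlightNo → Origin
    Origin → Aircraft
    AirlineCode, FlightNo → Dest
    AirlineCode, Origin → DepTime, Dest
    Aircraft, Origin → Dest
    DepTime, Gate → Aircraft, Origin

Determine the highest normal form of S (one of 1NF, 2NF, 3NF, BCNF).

2NF

Candidate key: {AirlineCode, FlightNo}. Prime attributes: {AirlineCode, FlightNo}.
Origin → Aircraft: {Origin}⁺ = {Aircraft, Dest, Origin}, which is not all of the attributes, so the left side is not a superkey — BCNF is violated.
Origin → Aircraft determines the non-prime attribute {Aircraft} from a non-superkey — 3NF is violated.
No non-prime attribute depends on a proper subset of any candidate key, so 2NF holds.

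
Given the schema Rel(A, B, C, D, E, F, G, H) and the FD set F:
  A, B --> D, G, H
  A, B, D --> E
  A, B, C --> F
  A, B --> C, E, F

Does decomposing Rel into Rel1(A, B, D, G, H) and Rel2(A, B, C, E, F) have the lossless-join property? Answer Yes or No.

The shared attributes are {A, B} and {A, B}⁺ = {A, B, C, D, E, F, G, H}.
Rel1 is contained in that closure, so Rel1 ∩ Rel2 --> Rel1 holds and the join is lossless.

Yes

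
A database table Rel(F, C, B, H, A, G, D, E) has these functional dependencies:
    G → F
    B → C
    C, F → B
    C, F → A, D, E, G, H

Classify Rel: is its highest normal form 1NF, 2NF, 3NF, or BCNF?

3NF

Candidate keys: {B, F}, {B, G}, {C, F}, {C, G}. Prime attributes: {B, C, F, G}.
For G → F we have {G}⁺ = {F, G}; {G} is not a superkey, so BCNF fails.
But every attribute on its right side ({F}) is prime, and the same holds for every other non-superkey FD, so 3NF still holds.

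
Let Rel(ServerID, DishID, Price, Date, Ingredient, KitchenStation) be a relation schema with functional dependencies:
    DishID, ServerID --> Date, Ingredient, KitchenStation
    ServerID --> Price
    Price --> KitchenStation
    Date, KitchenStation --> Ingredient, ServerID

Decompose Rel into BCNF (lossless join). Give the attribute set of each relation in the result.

{Date, DishID, ServerID}; {Date, Ingredient, ServerID}; {KitchenStation, Price}; {Price, ServerID}

Candidate keys of the original relation: {Date, DishID, KitchenStation}, {Date, DishID, Price}, {DishID, ServerID}.
Within {Date, DishID, Ingredient, KitchenStation, Price, ServerID}: {ServerID}⁺ ∩ {Date, DishID, Ingredient, KitchenStation, Price, ServerID} = {KitchenStation, Price, ServerID}, not the whole set, so ServerID --> KitchenStation, Price violates BCNF; decompose into {KitchenStation, Price, ServerID} and {Date, DishID, Ingredient, ServerID}.
Within {KitchenStation, Price, ServerID}: {Price}⁺ ∩ {KitchenStation, Price, ServerID} = {KitchenStation, Price}, not the whole set, so Price --> KitchenStation violates BCNF; decompose into {KitchenStation, Price} and {Price, ServerID}.
{KitchenStation, Price} has no BCNF violation.
{Price, ServerID} has no BCNF violation.
Within {Date, DishID, Ingredient, ServerID}: {Date, ServerID}⁺ ∩ {Date, DishID, Ingredient, ServerID} = {Date, Ingredient, ServerID}, not the whole set, so Date, ServerID --> Ingredient violates BCNF; decompose into {Date, Ingredient, ServerID} and {Date, DishID, ServerID}.
{Date, Ingredient, ServerID} has no BCNF violation.
{Date, DishID, ServerID} has no BCNF violation.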